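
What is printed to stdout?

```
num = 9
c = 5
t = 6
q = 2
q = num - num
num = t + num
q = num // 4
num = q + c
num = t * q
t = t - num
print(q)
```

q = 9-9 = 0
num = 6+9 = 15
q = 15//4 = 3
num = 3+5 = 8
num = 6*3 = 18
t = 6-18 = -12

3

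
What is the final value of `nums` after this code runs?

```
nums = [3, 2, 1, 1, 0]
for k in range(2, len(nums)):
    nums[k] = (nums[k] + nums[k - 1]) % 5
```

k=2: nums[2] = (1+2)%5 = 3 → [3, 2, 3, 1, 0]
k=3: nums[3] = (1+3)%5 = 4 → [3, 2, 3, 4, 0]
k=4: nums[4] = (0+4)%5 = 4 → [3, 2, 3, 4, 4]

[3, 2, 3, 4, 4]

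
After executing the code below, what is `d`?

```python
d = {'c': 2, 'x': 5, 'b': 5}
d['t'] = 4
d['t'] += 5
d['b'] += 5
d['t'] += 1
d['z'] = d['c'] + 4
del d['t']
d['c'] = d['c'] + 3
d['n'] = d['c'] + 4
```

{'c': 5, 'x': 5, 'b': 10, 'z': 6, 'n': 9}

d['t'] = 4 → {'c': 2, 'x': 5, 'b': 5, 't': 4}
d['t'] = 4+5 = 9 → {'c': 2, 'x': 5, 'b': 5, 't': 9}
d['b'] = 5+5 = 10 → {'c': 2, 'x': 5, 'b': 10, 't': 9}
d['t'] = 9+1 = 10 → {'c': 2, 'x': 5, 'b': 10, 't': 10}
d['z'] = d['c']+4 = 6 → {'c': 2, 'x': 5, 'b': 10, 't': 10, 'z': 6}
del 't' → {'c': 2, 'x': 5, 'b': 10, 'z': 6}
d['c'] = d['c']+3 = 5 → {'c': 5, 'x': 5, 'b': 10, 'z': 6}
d['n'] = d['c']+4 = 9 → {'c': 5, 'x': 5, 'b': 10, 'z': 6, 'n': 9}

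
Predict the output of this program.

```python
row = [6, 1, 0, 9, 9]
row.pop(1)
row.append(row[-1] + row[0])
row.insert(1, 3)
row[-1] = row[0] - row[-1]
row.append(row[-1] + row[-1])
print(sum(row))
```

pop(1) removes 1 → [6, 0, 9, 9]
append row[-1]+row[0] = 9+6 = 15 → [6, 0, 9, 9, 15]
insert 3 at 1 → [6, 3, 0, 9, 9, 15]
row[-1] = row[0]-row[-1] = 6-15 = -9 → [6, 3, 0, 9, 9, -9]
append row[-1]+row[-1] = (-9)+(-9) = -18 → [6, 3, 0, 9, 9, -9, -18]
sum = 0

0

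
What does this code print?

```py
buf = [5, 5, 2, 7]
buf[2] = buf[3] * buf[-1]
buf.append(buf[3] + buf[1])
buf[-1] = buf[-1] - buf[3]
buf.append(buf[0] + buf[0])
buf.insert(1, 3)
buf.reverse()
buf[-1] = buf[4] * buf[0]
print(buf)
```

buf[2] = buf[3]*buf[-1] = 7*7 = 49 → [5, 5, 49, 7]
append buf[3]+buf[1] = 7+5 = 12 → [5, 5, 49, 7, 12]
buf[-1] = buf[-1]-buf[3] = 12-7 = 5 → [5, 5, 49, 7, 5]
append buf[0]+buf[0] = 5+5 = 10 → [5, 5, 49, 7, 5, 10]
insert 3 at 1 → [5, 3, 5, 49, 7, 5, 10]
reverse → [10, 5, 7, 49, 5, 3, 5]
buf[-1] = buf[4]*buf[0] = 5*10 = 50 → [10, 5, 7, 49, 5, 3, 50]

[10, 5, 7, 49, 5, 3, 50]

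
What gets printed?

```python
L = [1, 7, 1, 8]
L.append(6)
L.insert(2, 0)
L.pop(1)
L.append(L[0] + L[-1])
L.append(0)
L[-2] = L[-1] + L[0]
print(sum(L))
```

append 6 → [1, 7, 1, 8, 6]
insert 0 at 2 → [1, 7, 0, 1, 8, 6]
pop(1) removes 7 → [1, 0, 1, 8, 6]
append L[0]+L[-1] = 1+6 = 7 → [1, 0, 1, 8, 6, 7]
append 0 → [1, 0, 1, 8, 6, 7, 0]
L[-2] = L[-1]+L[0] = 0+1 = 1 → [1, 0, 1, 8, 6, 1, 0]
sum = 17

17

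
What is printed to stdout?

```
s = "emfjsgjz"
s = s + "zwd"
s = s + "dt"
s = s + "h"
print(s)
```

emfjsgjzzwddth

+ 'zwd' → 'emfjsgjzzwd'
+ 'dt' → 'emfjsgjzzwddt'
+ 'h' → 'emfjsgjzzwddth'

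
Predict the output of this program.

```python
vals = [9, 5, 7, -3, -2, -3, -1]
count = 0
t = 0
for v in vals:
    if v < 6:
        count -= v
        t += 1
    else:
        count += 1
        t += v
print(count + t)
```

27

v=9: not <6, count = 0+1 = 1; t=9
v=5: <6, count = 1-5 = -4; t=10
v=7: not <6, count = (-4)+1 = -3; t=17
v=-3: <6, count = (-3)-(-3) = 0; t=18
v=-2: <6, count = 0-(-2) = 2; t=19
v=-3: <6, count = 2-(-3) = 5; t=20
v=-1: <6, count = 5-(-1) = 6; t=21
count+t = 6+21 = 27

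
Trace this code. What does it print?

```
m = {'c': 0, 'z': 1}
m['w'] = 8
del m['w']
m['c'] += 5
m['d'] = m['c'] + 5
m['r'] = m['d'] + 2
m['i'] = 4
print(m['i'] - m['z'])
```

m['w'] = 8 → {'c': 0, 'z': 1, 'w': 8}
del 'w' → {'c': 0, 'z': 1}
m['c'] = 0+5 = 5 → {'c': 5, 'z': 1}
m['d'] = m['c']+5 = 10 → {'c': 5, 'z': 1, 'd': 10}
m['r'] = m['d']+2 = 12 → {'c': 5, 'z': 1, 'd': 10, 'r': 12}
m['i'] = 4 → {'c': 5, 'z': 1, 'd': 10, 'r': 12, 'i': 4}
m['i']-m['z'] = 4-1 = 3

3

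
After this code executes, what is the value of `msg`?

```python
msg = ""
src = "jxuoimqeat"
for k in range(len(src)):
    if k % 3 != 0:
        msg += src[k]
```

k=0: skip
k=1: add 'x' → 'x'
k=2: add 'u' → 'xu'
k=3: skip
k=4: add 'i' → 'xui'
k=5: add 'm' → 'xuim'
k=6: skip
k=7: add 'e' → 'xuime'
k=8: add 'a' → 'xuimea'
k=9: skip

'xuimea'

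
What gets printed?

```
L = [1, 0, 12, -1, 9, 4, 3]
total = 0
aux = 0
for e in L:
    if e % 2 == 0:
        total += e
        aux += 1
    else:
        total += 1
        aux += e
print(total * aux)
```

e=1: not even, total = 0+1 = 1; aux=1
e=0: even, total = 1+0 = 1; aux=2
e=12: even, total = 1+12 = 13; aux=3
e=-1: not even, total = 13+1 = 14; aux=2
e=9: not even, total = 14+1 = 15; aux=11
e=4: even, total = 15+4 = 19; aux=12
e=3: not even, total = 19+1 = 20; aux=15
total*aux = 20*15 = 300

300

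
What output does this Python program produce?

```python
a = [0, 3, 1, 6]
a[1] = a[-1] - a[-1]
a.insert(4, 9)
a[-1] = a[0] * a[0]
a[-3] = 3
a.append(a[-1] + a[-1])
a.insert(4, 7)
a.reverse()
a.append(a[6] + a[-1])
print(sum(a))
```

a[1] = a[-1]-a[-1] = 6-6 = 0 → [0, 0, 1, 6]
insert 9 at 4 → [0, 0, 1, 6, 9]
a[-1] = a[0]*a[0] = 0*0 = 0 → [0, 0, 1, 6, 0]
a[-3] = 3 → [0, 0, 3, 6, 0]
append a[-1]+a[-1] = 0+0 = 0 → [0, 0, 3, 6, 0, 0]
insert 7 at 4 → [0, 0, 3, 6, 7, 0, 0]
reverse → [0, 0, 7, 6, 3, 0, 0]
append a[6]+a[-1] = 0+0 = 0 → [0, 0, 7, 6, 3, 0, 0, 0]
sum = 16

16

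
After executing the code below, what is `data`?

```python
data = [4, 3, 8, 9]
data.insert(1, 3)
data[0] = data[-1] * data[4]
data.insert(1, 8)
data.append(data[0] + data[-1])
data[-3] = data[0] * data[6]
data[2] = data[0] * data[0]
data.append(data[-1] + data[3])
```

insert 3 at 1 → [4, 3, 3, 8, 9]
data[0] = data[-1]*data[4] = 9*9 = 81 → [81, 3, 3, 8, 9]
insert 8 at 1 → [81, 8, 3, 3, 8, 9]
append data[0]+data[-1] = 81+9 = 90 → [81, 8, 3, 3, 8, 9, 90]
data[-3] = data[0]*data[6] = 81*90 = 7290 → [81, 8, 3, 3, 7290, 9, 90]
data[2] = data[0]*data[0] = 81*81 = 6561 → [81, 8, 6561, 3, 7290, 9, 90]
append data[-1]+data[3] = 90+3 = 93 → [81, 8, 6561, 3, 7290, 9, 90, 93]

[81, 8, 6561, 3, 7290, 9, 90, 93]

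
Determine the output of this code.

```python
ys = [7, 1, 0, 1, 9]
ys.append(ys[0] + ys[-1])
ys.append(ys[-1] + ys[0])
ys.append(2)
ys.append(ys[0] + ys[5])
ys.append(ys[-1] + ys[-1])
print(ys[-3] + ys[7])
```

append ys[0]+ys[-1] = 7+9 = 16 → [7, 1, 0, 1, 9, 16]
append ys[-1]+ys[0] = 16+7 = 23 → [7, 1, 0, 1, 9, 16, 23]
append 2 → [7, 1, 0, 1, 9, 16, 23, 2]
append ys[0]+ys[5] = 7+16 = 23 → [7, 1, 0, 1, 9, 16, 23, 2, 23]
append ys[-1]+ys[-1] = 23+23 = 46 → [7, 1, 0, 1, 9, 16, 23, 2, 23, 46]
ys[-3]+ys[7] = 2+2 = 4

4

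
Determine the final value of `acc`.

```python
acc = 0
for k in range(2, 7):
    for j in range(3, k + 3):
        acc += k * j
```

k=2,j=3: acc = 0+6 = 6
k=2,j=4: acc = 6+8 = 14
k=3,j=3: acc = 14+9 = 23
k=3,j=4: acc = 23+12 = 35
k=3,j=5: acc = 35+15 = 50
k=4,j=3: acc = 50+12 = 62
k=4,j=4: acc = 62+16 = 78
k=4,j=5: acc = 78+20 = 98
k=4,j=6: acc = 98+24 = 122
k=5,j=3: acc = 122+15 = 137
k=5,j=4: acc = 137+20 = 157
k=5,j=5: acc = 157+25 = 182
k=5,j=6: acc = 182+30 = 212
k=5,j=7: acc = 212+35 = 247
k=6,j=3: acc = 247+18 = 265
k=6,j=4: acc = 265+24 = 289
k=6,j=5: acc = 289+30 = 319
k=6,j=6: acc = 319+36 = 355
k=6,j=7: acc = 355+42 = 397
k=6,j=8: acc = 397+48 = 445

445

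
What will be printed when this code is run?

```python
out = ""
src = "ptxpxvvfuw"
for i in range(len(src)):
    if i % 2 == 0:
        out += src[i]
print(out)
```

i=0: add 'p' → 'p'
i=1: skip
i=2: add 'x' → 'px'
i=3: skip
i=4: add 'x' → 'pxx'
i=5: skip
i=6: add 'v' → 'pxxv'
i=7: skip
i=8: add 'u' → 'pxxvu'
i=9: skip

pxxvu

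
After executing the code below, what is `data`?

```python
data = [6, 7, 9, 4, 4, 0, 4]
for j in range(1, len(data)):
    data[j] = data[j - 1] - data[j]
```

j=1: data[1] = 6-7 = -1 → [6, -1, 9, 4, 4, 0, 4]
j=2: data[2] = (-1)-9 = -10 → [6, -1, -10, 4, 4, 0, 4]
j=3: data[3] = (-10)-4 = -14 → [6, -1, -10, -14, 4, 0, 4]
j=4: data[4] = (-14)-4 = -18 → [6, -1, -10, -14, -18, 0, 4]
j=5: data[5] = (-18)-0 = -18 → [6, -1, -10, -14, -18, -18, 4]
j=6: data[6] = (-18)-4 = -22 → [6, -1, -10, -14, -18, -18, -22]

[6, -1, -10, -14, -18, -18, -22]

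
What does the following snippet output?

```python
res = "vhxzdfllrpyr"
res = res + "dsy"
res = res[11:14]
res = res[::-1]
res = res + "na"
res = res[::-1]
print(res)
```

anrds

+ 'dsy' → 'vhxzdfllrpyrdsy'
slice [11:14] → 'rds'
reverse → 'sdr'
+ 'na' → 'sdrna'
reverse → 'anrds'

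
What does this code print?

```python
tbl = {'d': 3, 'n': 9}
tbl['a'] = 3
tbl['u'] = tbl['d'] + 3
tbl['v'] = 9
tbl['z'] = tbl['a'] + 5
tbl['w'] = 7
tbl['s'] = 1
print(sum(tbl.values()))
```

46

tbl['a'] = 3 → {'d': 3, 'n': 9, 'a': 3}
tbl['u'] = tbl['d']+3 = 6 → {'d': 3, 'n': 9, 'a': 3, 'u': 6}
tbl['v'] = 9 → {'d': 3, 'n': 9, 'a': 3, 'u': 6, 'v': 9}
tbl['z'] = tbl['a']+5 = 8 → {'d': 3, 'n': 9, 'a': 3, 'u': 6, 'v': 9, 'z': 8}
tbl['w'] = 7 → {'d': 3, 'n': 9, 'a': 3, 'u': 6, 'v': 9, 'z': 8, 'w': 7}
tbl['s'] = 1 → {'d': 3, 'n': 9, 'a': 3, 'u': 6, 'v': 9, 'z': 8, 'w': 7, 's': 1}
sum of values = 46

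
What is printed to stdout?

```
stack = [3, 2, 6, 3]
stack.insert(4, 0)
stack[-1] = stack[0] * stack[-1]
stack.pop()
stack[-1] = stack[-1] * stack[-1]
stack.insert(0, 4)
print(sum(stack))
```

24

insert 0 at 4 → [3, 2, 6, 3, 0]
stack[-1] = stack[0]*stack[-1] = 3*0 = 0 → [3, 2, 6, 3, 0]
pop() removes 0 → [3, 2, 6, 3]
stack[-1] = stack[-1]*stack[-1] = 3*3 = 9 → [3, 2, 6, 9]
insert 4 at 0 → [4, 3, 2, 6, 9]
sum = 24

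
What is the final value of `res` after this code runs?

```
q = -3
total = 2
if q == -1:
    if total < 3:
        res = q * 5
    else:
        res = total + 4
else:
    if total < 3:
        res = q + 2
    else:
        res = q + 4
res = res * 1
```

-1

q=-3, total=2
q == -1 is False; total < 3 is True
→ res = q + 2 = -1
res = (-1)*1 = -1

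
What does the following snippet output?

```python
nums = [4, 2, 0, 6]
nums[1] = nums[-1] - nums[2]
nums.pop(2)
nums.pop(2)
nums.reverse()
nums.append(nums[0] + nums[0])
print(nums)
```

[6, 4, 12]

nums[1] = nums[-1]-nums[2] = 6-0 = 6 → [4, 6, 0, 6]
pop(2) removes 0 → [4, 6, 6]
pop(2) removes 6 → [4, 6]
reverse → [6, 4]
append nums[0]+nums[0] = 6+6 = 12 → [6, 4, 12]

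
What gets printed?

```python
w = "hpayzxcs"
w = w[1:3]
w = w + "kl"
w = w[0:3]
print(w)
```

slice [1:3] → 'pa'
+ 'kl' → 'pakl'
slice [0:3] → 'pak'

pak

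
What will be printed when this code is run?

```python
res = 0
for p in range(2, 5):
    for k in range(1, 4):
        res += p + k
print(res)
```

p=2,k=1: res = 0+3 = 3
p=2,k=2: res = 3+4 = 7
p=2,k=3: res = 7+5 = 12
p=3,k=1: res = 12+4 = 16
p=3,k=2: res = 16+5 = 21
p=3,k=3: res = 21+6 = 27
p=4,k=1: res = 27+5 = 32
p=4,k=2: res = 32+6 = 38
p=4,k=3: res = 38+7 = 45

45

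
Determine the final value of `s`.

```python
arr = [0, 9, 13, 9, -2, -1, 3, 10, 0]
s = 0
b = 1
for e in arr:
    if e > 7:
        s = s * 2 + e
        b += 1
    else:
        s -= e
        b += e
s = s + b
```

157

e=0: not >7, s = 0-0 = 0; b=1
e=9: >7, s = 0*2+9 = 9; b=2
e=13: >7, s = 9*2+13 = 31; b=3
e=9: >7, s = 31*2+9 = 71; b=4
e=-2: not >7, s = 71-(-2) = 73; b=2
e=-1: not >7, s = 73-(-1) = 74; b=1
e=3: not >7, s = 74-3 = 71; b=4
e=10: >7, s = 71*2+10 = 152; b=5
e=0: not >7, s = 152-0 = 152; b=5
s+b = 152+5 = 157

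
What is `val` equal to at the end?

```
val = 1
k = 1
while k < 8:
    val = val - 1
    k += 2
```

k=1: val = 1-1 = 0
k=3: val = 0-1 = -1
k=5: val = (-1)-1 = -2
k=7: val = (-2)-1 = -3

-3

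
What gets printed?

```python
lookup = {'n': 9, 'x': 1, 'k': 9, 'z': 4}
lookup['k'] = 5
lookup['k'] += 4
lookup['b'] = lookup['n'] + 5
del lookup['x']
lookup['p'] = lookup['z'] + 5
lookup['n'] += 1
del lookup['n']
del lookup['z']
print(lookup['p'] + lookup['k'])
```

lookup['k'] = 5 → {'n': 9, 'x': 1, 'k': 5, 'z': 4}
lookup['k'] = 5+4 = 9 → {'n': 9, 'x': 1, 'k': 9, 'z': 4}
lookup['b'] = lookup['n']+5 = 14 → {'n': 9, 'x': 1, 'k': 9, 'z': 4, 'b': 14}
del 'x' → {'n': 9, 'k': 9, 'z': 4, 'b': 14}
lookup['p'] = lookup['z']+5 = 9 → {'n': 9, 'k': 9, 'z': 4, 'b': 14, 'p': 9}
lookup['n'] = 9+1 = 10 → {'n': 10, 'k': 9, 'z': 4, 'b': 14, 'p': 9}
del 'n' → {'k': 9, 'z': 4, 'b': 14, 'p': 9}
del 'z' → {'k': 9, 'b': 14, 'p': 9}
lookup['p']+lookup['k'] = 9+9 = 18

18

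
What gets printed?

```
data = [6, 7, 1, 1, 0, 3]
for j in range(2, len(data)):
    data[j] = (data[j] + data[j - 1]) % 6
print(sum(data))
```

j=2: data[2] = (1+7)%6 = 2 → [6, 7, 2, 1, 0, 3]
j=3: data[3] = (1+2)%6 = 3 → [6, 7, 2, 3, 0, 3]
j=4: data[4] = (0+3)%6 = 3 → [6, 7, 2, 3, 3, 3]
j=5: data[5] = (3+3)%6 = 0 → [6, 7, 2, 3, 3, 0]
sum = 21

21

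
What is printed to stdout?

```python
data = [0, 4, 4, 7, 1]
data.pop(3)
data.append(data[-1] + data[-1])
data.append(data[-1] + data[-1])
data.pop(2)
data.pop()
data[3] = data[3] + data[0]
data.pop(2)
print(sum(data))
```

pop(3) removes 7 → [0, 4, 4, 1]
append data[-1]+data[-1] = 1+1 = 2 → [0, 4, 4, 1, 2]
append data[-1]+data[-1] = 2+2 = 4 → [0, 4, 4, 1, 2, 4]
pop(2) removes 4 → [0, 4, 1, 2, 4]
pop() removes 4 → [0, 4, 1, 2]
data[3] = data[3]+data[0] = 2+0 = 2 → [0, 4, 1, 2]
pop(2) removes 1 → [0, 4, 2]
sum = 6

6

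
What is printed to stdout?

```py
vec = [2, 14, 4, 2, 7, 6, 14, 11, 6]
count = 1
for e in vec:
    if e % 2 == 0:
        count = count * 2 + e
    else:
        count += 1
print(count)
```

852

e=2: even, count = 1*2+2 = 4
e=14: even, count = 4*2+14 = 22
e=4: even, count = 22*2+4 = 48
e=2: even, count = 48*2+2 = 98
e=7: not even, count = 98+1 = 99
e=6: even, count = 99*2+6 = 204
e=14: even, count = 204*2+14 = 422
e=11: not even, count = 422+1 = 423
e=6: even, count = 423*2+6 = 852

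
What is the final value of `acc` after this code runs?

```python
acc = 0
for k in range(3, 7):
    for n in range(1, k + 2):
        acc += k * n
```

k=3,n=1: acc = 0+3 = 3
k=3,n=2: acc = 3+6 = 9
k=3,n=3: acc = 9+9 = 18
k=3,n=4: acc = 18+12 = 30
k=4,n=1: acc = 30+4 = 34
k=4,n=2: acc = 34+8 = 42
k=4,n=3: acc = 42+12 = 54
k=4,n=4: acc = 54+16 = 70
k=4,n=5: acc = 70+20 = 90
k=5,n=1: acc = 90+5 = 95
k=5,n=2: acc = 95+10 = 105
k=5,n=3: acc = 105+15 = 120
k=5,n=4: acc = 120+20 = 140
k=5,n=5: acc = 140+25 = 165
k=5,n=6: acc = 165+30 = 195
k=6,n=1: acc = 195+6 = 201
k=6,n=2: acc = 201+12 = 213
k=6,n=3: acc = 213+18 = 231
k=6,n=4: acc = 231+24 = 255
k=6,n=5: acc = 255+30 = 285
k=6,n=6: acc = 285+36 = 321
k=6,n=7: acc = 321+42 = 363

363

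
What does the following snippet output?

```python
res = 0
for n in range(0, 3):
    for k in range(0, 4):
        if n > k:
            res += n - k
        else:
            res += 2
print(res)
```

n=0,k=0: not 0>0, res = 0+2 = 2
n=0,k=1: not 0>1, res = 2+2 = 4
n=0,k=2: not 0>2, res = 4+2 = 6
n=0,k=3: not 0>3, res = 6+2 = 8
n=1,k=0: 1>0, res = 8+1 = 9
n=1,k=1: not 1>1, res = 9+2 = 11
n=1,k=2: not 1>2, res = 11+2 = 13
n=1,k=3: not 1>3, res = 13+2 = 15
n=2,k=0: 2>0, res = 15+2 = 17
n=2,k=1: 2>1, res = 17+1 = 18
n=2,k=2: not 2>2, res = 18+2 = 20
n=2,k=3: not 2>3, res = 20+2 = 22

22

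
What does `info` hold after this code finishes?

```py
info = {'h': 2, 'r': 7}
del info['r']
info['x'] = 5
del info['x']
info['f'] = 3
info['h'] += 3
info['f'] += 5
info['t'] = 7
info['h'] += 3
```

del 'r' → {'h': 2}
info['x'] = 5 → {'h': 2, 'x': 5}
del 'x' → {'h': 2}
info['f'] = 3 → {'h': 2, 'f': 3}
info['h'] = 2+3 = 5 → {'h': 5, 'f': 3}
info['f'] = 3+5 = 8 → {'h': 5, 'f': 8}
info['t'] = 7 → {'h': 5, 'f': 8, 't': 7}
info['h'] = 5+3 = 8 → {'h': 8, 'f': 8, 't': 7}

{'h': 8, 'f': 8, 't': 7}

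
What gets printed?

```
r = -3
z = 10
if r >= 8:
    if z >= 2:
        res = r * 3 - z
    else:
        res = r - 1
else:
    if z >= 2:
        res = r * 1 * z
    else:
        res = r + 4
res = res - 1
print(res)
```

r=-3, z=10
r >= 8 is False; z >= 2 is True
→ res = r * 1 * z = -30
res = (-30)-1 = -31

-31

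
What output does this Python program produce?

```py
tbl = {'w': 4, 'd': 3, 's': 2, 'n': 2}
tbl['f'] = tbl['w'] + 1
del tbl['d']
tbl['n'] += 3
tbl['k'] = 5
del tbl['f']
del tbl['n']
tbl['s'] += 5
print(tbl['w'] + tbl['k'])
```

tbl['f'] = tbl['w']+1 = 5 → {'w': 4, 'd': 3, 's': 2, 'n': 2, 'f': 5}
del 'd' → {'w': 4, 's': 2, 'n': 2, 'f': 5}
tbl['n'] = 2+3 = 5 → {'w': 4, 's': 2, 'n': 5, 'f': 5}
tbl['k'] = 5 → {'w': 4, 's': 2, 'n': 5, 'f': 5, 'k': 5}
del 'f' → {'w': 4, 's': 2, 'n': 5, 'k': 5}
del 'n' → {'w': 4, 's': 2, 'k': 5}
tbl['s'] = 2+5 = 7 → {'w': 4, 's': 7, 'k': 5}
tbl['w']+tbl['k'] = 4+5 = 9

9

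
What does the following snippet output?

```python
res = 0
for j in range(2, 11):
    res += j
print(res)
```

j=2: res = 0+2 = 2
j=3: res = 2+3 = 5
j=4: res = 5+4 = 9
j=5: res = 9+5 = 14
j=6: res = 14+6 = 20
j=7: res = 20+7 = 27
j=8: res = 27+8 = 35
j=9: res = 35+9 = 44
j=10: res = 44+10 = 54

54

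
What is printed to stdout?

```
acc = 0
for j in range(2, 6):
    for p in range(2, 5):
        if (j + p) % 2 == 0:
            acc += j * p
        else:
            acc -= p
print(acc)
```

j=2,p=2: even sum, acc = 0+4 = 4
j=2,p=3: odd sum, acc = 4-3 = 1
j=2,p=4: even sum, acc = 1+8 = 9
j=3,p=2: odd sum, acc = 9-2 = 7
j=3,p=3: even sum, acc = 7+9 = 16
j=3,p=4: odd sum, acc = 16-4 = 12
j=4,p=2: even sum, acc = 12+8 = 20
j=4,p=3: odd sum, acc = 20-3 = 17
j=4,p=4: even sum, acc = 17+16 = 33
j=5,p=2: odd sum, acc = 33-2 = 31
j=5,p=3: even sum, acc = 31+15 = 46
j=5,p=4: odd sum, acc = 46-4 = 42

42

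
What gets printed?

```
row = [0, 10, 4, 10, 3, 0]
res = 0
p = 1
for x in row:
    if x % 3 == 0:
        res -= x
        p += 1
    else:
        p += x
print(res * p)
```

-84

x=0: %3==0, res = 0-0 = 0; p=2
x=10: not %3==0; p=12
x=4: not %3==0; p=16
x=10: not %3==0; p=26
x=3: %3==0, res = 0-3 = -3; p=27
x=0: %3==0, res = (-3)-0 = -3; p=28
res*p = (-3)*28 = -84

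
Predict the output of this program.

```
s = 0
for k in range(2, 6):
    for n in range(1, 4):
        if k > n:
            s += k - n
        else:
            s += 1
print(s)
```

k=2,n=1: 2>1, s = 0+1 = 1
k=2,n=2: not 2>2, s = 1+1 = 2
k=2,n=3: not 2>3, s = 2+1 = 3
k=3,n=1: 3>1, s = 3+2 = 5
k=3,n=2: 3>2, s = 5+1 = 6
k=3,n=3: not 3>3, s = 6+1 = 7
k=4,n=1: 4>1, s = 7+3 = 10
k=4,n=2: 4>2, s = 10+2 = 12
k=4,n=3: 4>3, s = 12+1 = 13
k=5,n=1: 5>1, s = 13+4 = 17
k=5,n=2: 5>2, s = 17+3 = 20
k=5,n=3: 5>3, s = 20+2 = 22

22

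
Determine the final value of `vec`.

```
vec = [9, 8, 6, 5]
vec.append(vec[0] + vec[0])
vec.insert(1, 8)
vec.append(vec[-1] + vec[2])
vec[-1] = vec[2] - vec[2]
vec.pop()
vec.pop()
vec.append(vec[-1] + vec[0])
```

append vec[0]+vec[0] = 9+9 = 18 → [9, 8, 6, 5, 18]
insert 8 at 1 → [9, 8, 8, 6, 5, 18]
append vec[-1]+vec[2] = 18+8 = 26 → [9, 8, 8, 6, 5, 18, 26]
vec[-1] = vec[2]-vec[2] = 8-8 = 0 → [9, 8, 8, 6, 5, 18, 0]
pop() removes 0 → [9, 8, 8, 6, 5, 18]
pop() removes 18 → [9, 8, 8, 6, 5]
append vec[-1]+vec[0] = 5+9 = 14 → [9, 8, 8, 6, 5, 14]

[9, 8, 8, 6, 5, 14]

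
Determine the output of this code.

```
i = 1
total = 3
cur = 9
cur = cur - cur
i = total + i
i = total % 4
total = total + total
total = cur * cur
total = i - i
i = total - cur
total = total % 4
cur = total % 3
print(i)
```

0

cur = 9-9 = 0
i = 3+1 = 4
i = 3%4 = 3
total = 3+3 = 6
total = 0*0 = 0
total = 3-3 = 0
i = 0-0 = 0
total = 0%4 = 0
cur = 0%3 = 0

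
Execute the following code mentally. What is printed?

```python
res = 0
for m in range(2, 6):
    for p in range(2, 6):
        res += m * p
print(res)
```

m=2,p=2: res = 0+4 = 4
m=2,p=3: res = 4+6 = 10
m=2,p=4: res = 10+8 = 18
m=2,p=5: res = 18+10 = 28
m=3,p=2: res = 28+6 = 34
m=3,p=3: res = 34+9 = 43
m=3,p=4: res = 43+12 = 55
m=3,p=5: res = 55+15 = 70
m=4,p=2: res = 70+8 = 78
m=4,p=3: res = 78+12 = 90
m=4,p=4: res = 90+16 = 106
m=4,p=5: res = 106+20 = 126
m=5,p=2: res = 126+10 = 136
m=5,p=3: res = 136+15 = 151
m=5,p=4: res = 151+20 = 171
m=5,p=5: res = 171+25 = 196

196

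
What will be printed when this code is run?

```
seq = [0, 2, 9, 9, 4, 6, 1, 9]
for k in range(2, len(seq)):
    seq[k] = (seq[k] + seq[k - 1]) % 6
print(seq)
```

[0, 2, 5, 2, 0, 0, 1, 4]

k=2: seq[2] = (9+2)%6 = 5 → [0, 2, 5, 9, 4, 6, 1, 9]
k=3: seq[3] = (9+5)%6 = 2 → [0, 2, 5, 2, 4, 6, 1, 9]
k=4: seq[4] = (4+2)%6 = 0 → [0, 2, 5, 2, 0, 6, 1, 9]
k=5: seq[5] = (6+0)%6 = 0 → [0, 2, 5, 2, 0, 0, 1, 9]
k=6: seq[6] = (1+0)%6 = 1 → [0, 2, 5, 2, 0, 0, 1, 9]
k=7: seq[7] = (9+1)%6 = 4 → [0, 2, 5, 2, 0, 0, 1, 4]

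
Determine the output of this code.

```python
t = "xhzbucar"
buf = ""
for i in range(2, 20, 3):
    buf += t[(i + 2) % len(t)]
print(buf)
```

i=2: add t[4]='u' → 'u'
i=5: add t[7]='r' → 'ur'
i=8: add t[2]='z' → 'urz'
i=11: add t[5]='c' → 'urzc'
i=14: add t[0]='x' → 'urzcx'
i=17: add t[3]='b' → 'urzcxb'

urzcxb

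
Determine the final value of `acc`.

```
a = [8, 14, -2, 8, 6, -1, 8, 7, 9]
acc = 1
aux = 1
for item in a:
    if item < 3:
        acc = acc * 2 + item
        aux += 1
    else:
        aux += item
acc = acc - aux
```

-64

item=8: not <3; aux=9
item=14: not <3; aux=23
item=-2: <3, acc = 1*2+(-2) = 0; aux=24
item=8: not <3; aux=32
item=6: not <3; aux=38
item=-1: <3, acc = 0*2+(-1) = -1; aux=39
item=8: not <3; aux=47
item=7: not <3; aux=54
item=9: not <3; aux=63
acc-aux = (-1)-63 = -64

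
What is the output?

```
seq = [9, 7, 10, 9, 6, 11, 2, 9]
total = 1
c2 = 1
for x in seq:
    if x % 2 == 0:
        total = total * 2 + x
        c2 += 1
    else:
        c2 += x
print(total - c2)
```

x=9: not even; c2=10
x=7: not even; c2=17
x=10: even, total = 1*2+10 = 12; c2=18
x=9: not even; c2=27
x=6: even, total = 12*2+6 = 30; c2=28
x=11: not even; c2=39
x=2: even, total = 30*2+2 = 62; c2=40
x=9: not even; c2=49
total-c2 = 62-49 = 13

13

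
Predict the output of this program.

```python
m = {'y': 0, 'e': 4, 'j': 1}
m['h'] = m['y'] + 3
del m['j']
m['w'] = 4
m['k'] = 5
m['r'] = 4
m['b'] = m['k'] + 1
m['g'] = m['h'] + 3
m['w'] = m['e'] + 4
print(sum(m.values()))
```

36

m['h'] = m['y']+3 = 3 → {'y': 0, 'e': 4, 'j': 1, 'h': 3}
del 'j' → {'y': 0, 'e': 4, 'h': 3}
m['w'] = 4 → {'y': 0, 'e': 4, 'h': 3, 'w': 4}
m['k'] = 5 → {'y': 0, 'e': 4, 'h': 3, 'w': 4, 'k': 5}
m['r'] = 4 → {'y': 0, 'e': 4, 'h': 3, 'w': 4, 'k': 5, 'r': 4}
m['b'] = m['k']+1 = 6 → {'y': 0, 'e': 4, 'h': 3, 'w': 4, 'k': 5, 'r': 4, 'b': 6}
m['g'] = m['h']+3 = 6 → {'y': 0, 'e': 4, 'h': 3, 'w': 4, 'k': 5, 'r': 4, 'b': 6, 'g': 6}
m['w'] = m['e']+4 = 8 → {'y': 0, 'e': 4, 'h': 3, 'w': 8, 'k': 5, 'r': 4, 'b': 6, 'g': 6}
sum of values = 36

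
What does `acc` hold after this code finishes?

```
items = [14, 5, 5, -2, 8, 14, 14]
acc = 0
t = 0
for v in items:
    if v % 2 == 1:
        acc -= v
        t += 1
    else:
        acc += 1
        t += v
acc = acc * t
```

-250

v=14: not odd, acc = 0+1 = 1; t=14
v=5: odd, acc = 1-5 = -4; t=15
v=5: odd, acc = (-4)-5 = -9; t=16
v=-2: not odd, acc = (-9)+1 = -8; t=14
v=8: not odd, acc = (-8)+1 = -7; t=22
v=14: not odd, acc = (-7)+1 = -6; t=36
v=14: not odd, acc = (-6)+1 = -5; t=50
acc*t = (-5)*50 = -250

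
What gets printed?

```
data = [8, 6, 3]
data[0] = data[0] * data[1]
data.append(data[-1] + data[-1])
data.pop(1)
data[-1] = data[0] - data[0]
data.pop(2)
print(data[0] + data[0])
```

96

data[0] = data[0]*data[1] = 8*6 = 48 → [48, 6, 3]
append data[-1]+data[-1] = 3+3 = 6 → [48, 6, 3, 6]
pop(1) removes 6 → [48, 3, 6]
data[-1] = data[0]-data[0] = 48-48 = 0 → [48, 3, 0]
pop(2) removes 0 → [48, 3]
data[0]+data[0] = 48+48 = 96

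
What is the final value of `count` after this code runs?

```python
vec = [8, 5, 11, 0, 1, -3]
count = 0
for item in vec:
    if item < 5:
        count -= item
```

2

item=8: not <5
item=5: not <5
item=11: not <5
item=0: <5, count = 0-0 = 0
item=1: <5, count = 0-1 = -1
item=-3: <5, count = (-1)-(-3) = 2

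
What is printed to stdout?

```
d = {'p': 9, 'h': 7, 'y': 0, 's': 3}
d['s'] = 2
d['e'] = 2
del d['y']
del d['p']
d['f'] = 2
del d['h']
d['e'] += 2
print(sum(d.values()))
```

d['s'] = 2 → {'p': 9, 'h': 7, 'y': 0, 's': 2}
d['e'] = 2 → {'p': 9, 'h': 7, 'y': 0, 's': 2, 'e': 2}
del 'y' → {'p': 9, 'h': 7, 's': 2, 'e': 2}
del 'p' → {'h': 7, 's': 2, 'e': 2}
d['f'] = 2 → {'h': 7, 's': 2, 'e': 2, 'f': 2}
del 'h' → {'s': 2, 'e': 2, 'f': 2}
d['e'] = 2+2 = 4 → {'s': 2, 'e': 4, 'f': 2}
sum of values = 8

8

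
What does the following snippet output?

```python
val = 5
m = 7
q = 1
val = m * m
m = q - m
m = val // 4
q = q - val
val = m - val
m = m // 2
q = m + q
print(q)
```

-42

val = 7*7 = 49
m = 1-7 = -6
m = 49//4 = 12
q = 1-49 = -48
val = 12-49 = -37
m = 12//2 = 6
q = 6+(-48) = -42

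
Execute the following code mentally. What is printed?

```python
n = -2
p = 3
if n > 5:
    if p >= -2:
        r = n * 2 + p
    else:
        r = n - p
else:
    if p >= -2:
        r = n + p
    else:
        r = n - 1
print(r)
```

n=-2, p=3
n > 5 is False; p >= -2 is True
→ r = n + p = 1

1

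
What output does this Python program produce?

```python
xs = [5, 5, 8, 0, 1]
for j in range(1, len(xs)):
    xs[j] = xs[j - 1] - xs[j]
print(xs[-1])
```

-9

j=1: xs[1] = 5-5 = 0 → [5, 0, 8, 0, 1]
j=2: xs[2] = 0-8 = -8 → [5, 0, -8, 0, 1]
j=3: xs[3] = (-8)-0 = -8 → [5, 0, -8, -8, 1]
j=4: xs[4] = (-8)-1 = -9 → [5, 0, -8, -8, -9]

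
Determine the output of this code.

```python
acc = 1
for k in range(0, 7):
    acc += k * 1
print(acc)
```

k=0: acc = 1+0*1 = 1
k=1: acc = 1+1*1 = 2
k=2: acc = 2+2*1 = 4
k=3: acc = 4+3*1 = 7
k=4: acc = 7+4*1 = 11
k=5: acc = 11+5*1 = 16
k=6: acc = 16+6*1 = 22

22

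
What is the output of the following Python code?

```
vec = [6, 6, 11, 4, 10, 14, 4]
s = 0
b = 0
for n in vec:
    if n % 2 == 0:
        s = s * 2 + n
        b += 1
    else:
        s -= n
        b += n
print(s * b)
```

3672

n=6: even, s = 0*2+6 = 6; b=1
n=6: even, s = 6*2+6 = 18; b=2
n=11: not even, s = 18-11 = 7; b=13
n=4: even, s = 7*2+4 = 18; b=14
n=10: even, s = 18*2+10 = 46; b=15
n=14: even, s = 46*2+14 = 106; b=16
n=4: even, s = 106*2+4 = 216; b=17
s*b = 216*17 = 3672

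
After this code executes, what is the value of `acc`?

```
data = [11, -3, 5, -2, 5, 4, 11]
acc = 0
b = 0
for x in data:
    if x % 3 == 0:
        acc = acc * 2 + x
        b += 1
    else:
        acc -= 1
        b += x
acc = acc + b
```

25

x=11: not %3==0, acc = 0-1 = -1; b=11
x=-3: %3==0, acc = (-1)*2+(-3) = -5; b=12
x=5: not %3==0, acc = (-5)-1 = -6; b=17
x=-2: not %3==0, acc = (-6)-1 = -7; b=15
x=5: not %3==0, acc = (-7)-1 = -8; b=20
x=4: not %3==0, acc = (-8)-1 = -9; b=24
x=11: not %3==0, acc = (-9)-1 = -10; b=35
acc+b = (-10)+35 = 25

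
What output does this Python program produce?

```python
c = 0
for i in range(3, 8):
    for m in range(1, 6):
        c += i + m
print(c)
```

i=3,m=1: c = 0+4 = 4
i=3,m=2: c = 4+5 = 9
i=3,m=3: c = 9+6 = 15
i=3,m=4: c = 15+7 = 22
i=3,m=5: c = 22+8 = 30
i=4,m=1: c = 30+5 = 35
i=4,m=2: c = 35+6 = 41
i=4,m=3: c = 41+7 = 48
i=4,m=4: c = 48+8 = 56
i=4,m=5: c = 56+9 = 65
i=5,m=1: c = 65+6 = 71
i=5,m=2: c = 71+7 = 78
i=5,m=3: c = 78+8 = 86
i=5,m=4: c = 86+9 = 95
i=5,m=5: c = 95+10 = 105
i=6,m=1: c = 105+7 = 112
i=6,m=2: c = 112+8 = 120
i=6,m=3: c = 120+9 = 129
i=6,m=4: c = 129+10 = 139
i=6,m=5: c = 139+11 = 150
i=7,m=1: c = 150+8 = 158
i=7,m=2: c = 158+9 = 167
i=7,m=3: c = 167+10 = 177
i=7,m=4: c = 177+11 = 188
i=7,m=5: c = 188+12 = 200

200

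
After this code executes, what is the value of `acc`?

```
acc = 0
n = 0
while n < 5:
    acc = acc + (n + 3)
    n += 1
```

n=0: acc = 0+3 = 3
n=1: acc = 3+4 = 7
n=2: acc = 7+5 = 12
n=3: acc = 12+6 = 18
n=4: acc = 18+7 = 25

25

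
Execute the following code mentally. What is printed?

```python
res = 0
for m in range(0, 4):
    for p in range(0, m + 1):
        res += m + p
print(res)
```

30

m=0,p=0: res = 0+0 = 0
m=1,p=0: res = 0+1 = 1
m=1,p=1: res = 1+2 = 3
m=2,p=0: res = 3+2 = 5
m=2,p=1: res = 5+3 = 8
m=2,p=2: res = 8+4 = 12
m=3,p=0: res = 12+3 = 15
m=3,p=1: res = 15+4 = 19
m=3,p=2: res = 19+5 = 24
m=3,p=3: res = 24+6 = 30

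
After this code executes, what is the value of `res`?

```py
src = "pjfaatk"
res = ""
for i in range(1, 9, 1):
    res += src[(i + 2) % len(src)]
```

'aatkpjfa'

i=1: add src[3]='a' → 'a'
i=2: add src[4]='a' → 'aa'
i=3: add src[5]='t' → 'aat'
i=4: add src[6]='k' → 'aatk'
i=5: add src[0]='p' → 'aatkp'
i=6: add src[1]='j' → 'aatkpj'
i=7: add src[2]='f' → 'aatkpjf'
i=8: add src[3]='a' → 'aatkpjfa'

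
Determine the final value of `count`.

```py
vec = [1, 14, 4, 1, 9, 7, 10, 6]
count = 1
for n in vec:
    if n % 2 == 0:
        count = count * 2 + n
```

n=1: not even
n=14: even, count = 1*2+14 = 16
n=4: even, count = 16*2+4 = 36
n=1: not even
n=9: not even
n=7: not even
n=10: even, count = 36*2+10 = 82
n=6: even, count = 82*2+6 = 170

170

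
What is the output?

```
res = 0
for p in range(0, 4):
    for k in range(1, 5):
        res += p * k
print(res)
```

p=0,k=1: res = 0+0 = 0
p=0,k=2: res = 0+0 = 0
p=0,k=3: res = 0+0 = 0
p=0,k=4: res = 0+0 = 0
p=1,k=1: res = 0+1 = 1
p=1,k=2: res = 1+2 = 3
p=1,k=3: res = 3+3 = 6
p=1,k=4: res = 6+4 = 10
p=2,k=1: res = 10+2 = 12
p=2,k=2: res = 12+4 = 16
p=2,k=3: res = 16+6 = 22
p=2,k=4: res = 22+8 = 30
p=3,k=1: res = 30+3 = 33
p=3,k=2: res = 33+6 = 39
p=3,k=3: res = 39+9 = 48
p=3,k=4: res = 48+12 = 60

60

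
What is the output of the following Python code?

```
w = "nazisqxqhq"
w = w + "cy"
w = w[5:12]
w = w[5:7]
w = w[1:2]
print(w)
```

y

+ 'cy' → 'nazisqxqhqcy'
slice [5:12] → 'qxqhqcy'
slice [5:7] → 'cy'
slice [1:2] → 'y'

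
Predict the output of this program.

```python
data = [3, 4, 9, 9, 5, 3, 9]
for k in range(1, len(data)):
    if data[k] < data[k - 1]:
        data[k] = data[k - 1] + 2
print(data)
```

[3, 4, 9, 9, 11, 13, 15]

k=1: 4>=3, unchanged → [3, 4, 9, 9, 5, 3, 9]
k=2: 9>=4, unchanged → [3, 4, 9, 9, 5, 3, 9]
k=3: 9>=9, unchanged → [3, 4, 9, 9, 5, 3, 9]
k=4: 5<9, data[4] = 9+2 = 11 → [3, 4, 9, 9, 11, 3, 9]
k=5: 3<11, data[5] = 11+2 = 13 → [3, 4, 9, 9, 11, 13, 9]
k=6: 9<13, data[6] = 13+2 = 15 → [3, 4, 9, 9, 11, 13, 15]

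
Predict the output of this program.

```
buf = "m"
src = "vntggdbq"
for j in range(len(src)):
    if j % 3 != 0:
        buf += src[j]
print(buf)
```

mntgdq

j=0: skip
j=1: add 'n' → 'mn'
j=2: add 't' → 'mnt'
j=3: skip
j=4: add 'g' → 'mntg'
j=5: add 'd' → 'mntgd'
j=6: skip
j=7: add 'q' → 'mntgdq'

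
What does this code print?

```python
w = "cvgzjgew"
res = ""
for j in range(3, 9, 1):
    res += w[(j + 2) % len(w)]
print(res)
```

gewcvg

j=3: add w[5]='g' → 'g'
j=4: add w[6]='e' → 'ge'
j=5: add w[7]='w' → 'gew'
j=6: add w[0]='c' → 'gewc'
j=7: add w[1]='v' → 'gewcv'
j=8: add w[2]='g' → 'gewcvg'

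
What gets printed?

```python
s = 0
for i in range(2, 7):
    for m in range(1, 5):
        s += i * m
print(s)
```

200

i=2,m=1: s = 0+2 = 2
i=2,m=2: s = 2+4 = 6
i=2,m=3: s = 6+6 = 12
i=2,m=4: s = 12+8 = 20
i=3,m=1: s = 20+3 = 23
i=3,m=2: s = 23+6 = 29
i=3,m=3: s = 29+9 = 38
i=3,m=4: s = 38+12 = 50
i=4,m=1: s = 50+4 = 54
i=4,m=2: s = 54+8 = 62
i=4,m=3: s = 62+12 = 74
i=4,m=4: s = 74+16 = 90
i=5,m=1: s = 90+5 = 95
i=5,m=2: s = 95+10 = 105
i=5,m=3: s = 105+15 = 120
i=5,m=4: s = 120+20 = 140
i=6,m=1: s = 140+6 = 146
i=6,m=2: s = 146+12 = 158
i=6,m=3: s = 158+18 = 176
i=6,m=4: s = 176+24 = 200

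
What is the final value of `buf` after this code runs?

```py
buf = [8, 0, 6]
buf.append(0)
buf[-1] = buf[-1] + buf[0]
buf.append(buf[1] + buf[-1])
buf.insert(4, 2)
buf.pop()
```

append 0 → [8, 0, 6, 0]
buf[-1] = buf[-1]+buf[0] = 0+8 = 8 → [8, 0, 6, 8]
append buf[1]+buf[-1] = 0+8 = 8 → [8, 0, 6, 8, 8]
insert 2 at 4 → [8, 0, 6, 8, 2, 8]
pop() removes 8 → [8, 0, 6, 8, 2]

[8, 0, 6, 8, 2]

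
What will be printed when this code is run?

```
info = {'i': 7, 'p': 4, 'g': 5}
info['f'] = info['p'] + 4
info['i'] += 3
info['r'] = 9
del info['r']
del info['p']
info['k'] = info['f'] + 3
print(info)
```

info['f'] = info['p']+4 = 8 → {'i': 7, 'p': 4, 'g': 5, 'f': 8}
info['i'] = 7+3 = 10 → {'i': 10, 'p': 4, 'g': 5, 'f': 8}
info['r'] = 9 → {'i': 10, 'p': 4, 'g': 5, 'f': 8, 'r': 9}
del 'r' → {'i': 10, 'p': 4, 'g': 5, 'f': 8}
del 'p' → {'i': 10, 'g': 5, 'f': 8}
info['k'] = info['f']+3 = 11 → {'i': 10, 'g': 5, 'f': 8, 'k': 11}

{'i': 10, 'g': 5, 'f': 8, 'k': 11}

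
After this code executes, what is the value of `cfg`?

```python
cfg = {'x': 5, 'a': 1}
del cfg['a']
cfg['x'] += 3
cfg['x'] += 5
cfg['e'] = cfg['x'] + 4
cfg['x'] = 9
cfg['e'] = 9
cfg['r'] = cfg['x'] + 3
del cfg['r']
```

del 'a' → {'x': 5}
cfg['x'] = 5+3 = 8 → {'x': 8}
cfg['x'] = 8+5 = 13 → {'x': 13}
cfg['e'] = cfg['x']+4 = 17 → {'x': 13, 'e': 17}
cfg['x'] = 9 → {'x': 9, 'e': 17}
cfg['e'] = 9 → {'x': 9, 'e': 9}
cfg['r'] = cfg['x']+3 = 12 → {'x': 9, 'e': 9, 'r': 12}
del 'r' → {'x': 9, 'e': 9}

{'x': 9, 'e': 9}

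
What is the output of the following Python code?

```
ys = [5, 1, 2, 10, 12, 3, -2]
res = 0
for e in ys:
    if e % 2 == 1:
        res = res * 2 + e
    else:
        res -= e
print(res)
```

e=5: odd, res = 0*2+5 = 5
e=1: odd, res = 5*2+1 = 11
e=2: not odd, res = 11-2 = 9
e=10: not odd, res = 9-10 = -1
e=12: not odd, res = (-1)-12 = -13
e=3: odd, res = (-13)*2+3 = -23
e=-2: not odd, res = (-23)-(-2) = -21

-21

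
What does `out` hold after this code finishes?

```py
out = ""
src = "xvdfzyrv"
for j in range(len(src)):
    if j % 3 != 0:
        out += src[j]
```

'vdzyv'

j=0: skip
j=1: add 'v' → 'v'
j=2: add 'd' → 'vd'
j=3: skip
j=4: add 'z' → 'vdz'
j=5: add 'y' → 'vdzy'
j=6: skip
j=7: add 'v' → 'vdzyv'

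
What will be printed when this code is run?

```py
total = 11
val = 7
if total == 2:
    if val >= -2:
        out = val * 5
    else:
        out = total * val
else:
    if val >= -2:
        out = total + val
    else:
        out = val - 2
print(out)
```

total=11, val=7
total == 2 is False; val >= -2 is True
→ out = total + val = 18

18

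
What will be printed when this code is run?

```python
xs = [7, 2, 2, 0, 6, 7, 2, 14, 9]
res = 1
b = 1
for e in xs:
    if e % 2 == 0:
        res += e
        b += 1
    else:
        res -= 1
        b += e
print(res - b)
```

e=7: not even, res = 1-1 = 0; b=8
e=2: even, res = 0+2 = 2; b=9
e=2: even, res = 2+2 = 4; b=10
e=0: even, res = 4+0 = 4; b=11
e=6: even, res = 4+6 = 10; b=12
e=7: not even, res = 10-1 = 9; b=19
e=2: even, res = 9+2 = 11; b=20
e=14: even, res = 11+14 = 25; b=21
e=9: not even, res = 25-1 = 24; b=30
res-b = 24-30 = -6

-6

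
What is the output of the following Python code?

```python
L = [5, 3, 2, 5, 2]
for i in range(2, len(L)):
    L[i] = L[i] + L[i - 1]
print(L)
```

[5, 3, 5, 10, 12]

i=2: L[2] = 2+3 = 5 → [5, 3, 5, 5, 2]
i=3: L[3] = 5+5 = 10 → [5, 3, 5, 10, 2]
i=4: L[4] = 2+10 = 12 → [5, 3, 5, 10, 12]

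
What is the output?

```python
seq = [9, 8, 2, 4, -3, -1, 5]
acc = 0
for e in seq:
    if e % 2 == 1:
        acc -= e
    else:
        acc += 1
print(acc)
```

-7

e=9: odd, acc = 0-9 = -9
e=8: not odd, acc = (-9)+1 = -8
e=2: not odd, acc = (-8)+1 = -7
e=4: not odd, acc = (-7)+1 = -6
e=-3: odd, acc = (-6)-(-3) = -3
e=-1: odd, acc = (-3)-(-1) = -2
e=5: odd, acc = (-2)-5 = -7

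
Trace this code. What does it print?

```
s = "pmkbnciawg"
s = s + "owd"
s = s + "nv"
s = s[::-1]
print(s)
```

+ 'owd' → 'pmkbnciawgowd'
+ 'nv' → 'pmkbnciawgowdnv'
reverse → 'vndwogwaicnbkmp'

vndwogwaicnbkmp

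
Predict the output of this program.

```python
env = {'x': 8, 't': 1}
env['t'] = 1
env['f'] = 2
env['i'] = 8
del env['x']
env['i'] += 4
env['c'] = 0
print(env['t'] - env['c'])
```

env['t'] = 1 → {'x': 8, 't': 1}
env['f'] = 2 → {'x': 8, 't': 1, 'f': 2}
env['i'] = 8 → {'x': 8, 't': 1, 'f': 2, 'i': 8}
del 'x' → {'t': 1, 'f': 2, 'i': 8}
env['i'] = 8+4 = 12 → {'t': 1, 'f': 2, 'i': 12}
env['c'] = 0 → {'t': 1, 'f': 2, 'i': 12, 'c': 0}
env['t']-env['c'] = 1-0 = 1

1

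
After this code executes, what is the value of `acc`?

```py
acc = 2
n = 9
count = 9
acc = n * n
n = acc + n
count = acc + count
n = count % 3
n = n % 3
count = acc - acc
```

81

acc = 9*9 = 81
n = 81+9 = 90
count = 81+9 = 90
n = 90%3 = 0
n = 0%3 = 0
count = 81-81 = 0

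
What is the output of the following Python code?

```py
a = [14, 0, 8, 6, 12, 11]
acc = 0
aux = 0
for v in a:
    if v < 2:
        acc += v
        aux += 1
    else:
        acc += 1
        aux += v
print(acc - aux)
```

v=14: not <2, acc = 0+1 = 1; aux=14
v=0: <2, acc = 1+0 = 1; aux=15
v=8: not <2, acc = 1+1 = 2; aux=23
v=6: not <2, acc = 2+1 = 3; aux=29
v=12: not <2, acc = 3+1 = 4; aux=41
v=11: not <2, acc = 4+1 = 5; aux=52
acc-aux = 5-52 = -47

-47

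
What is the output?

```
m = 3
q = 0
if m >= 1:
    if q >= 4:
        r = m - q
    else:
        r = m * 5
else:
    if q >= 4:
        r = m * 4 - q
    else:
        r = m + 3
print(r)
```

15

m=3, q=0
m >= 1 is True; q >= 4 is False
→ r = m * 5 = 15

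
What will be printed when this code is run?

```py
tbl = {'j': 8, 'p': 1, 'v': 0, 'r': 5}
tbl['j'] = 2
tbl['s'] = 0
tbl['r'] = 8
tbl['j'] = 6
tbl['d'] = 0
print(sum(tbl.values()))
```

15

tbl['j'] = 2 → {'j': 2, 'p': 1, 'v': 0, 'r': 5}
tbl['s'] = 0 → {'j': 2, 'p': 1, 'v': 0, 'r': 5, 's': 0}
tbl['r'] = 8 → {'j': 2, 'p': 1, 'v': 0, 'r': 8, 's': 0}
tbl['j'] = 6 → {'j': 6, 'p': 1, 'v': 0, 'r': 8, 's': 0}
tbl['d'] = 0 → {'j': 6, 'p': 1, 'v': 0, 'r': 8, 's': 0, 'd': 0}
sum of values = 15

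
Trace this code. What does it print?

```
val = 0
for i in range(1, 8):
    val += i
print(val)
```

28

i=1: val = 0+1 = 1
i=2: val = 1+2 = 3
i=3: val = 3+3 = 6
i=4: val = 6+4 = 10
i=5: val = 10+5 = 15
i=6: val = 15+6 = 21
i=7: val = 21+7 = 28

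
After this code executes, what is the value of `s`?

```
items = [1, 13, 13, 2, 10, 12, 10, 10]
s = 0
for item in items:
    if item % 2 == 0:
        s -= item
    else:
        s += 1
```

item=1: not even, s = 0+1 = 1
item=13: not even, s = 1+1 = 2
item=13: not even, s = 2+1 = 3
item=2: even, s = 3-2 = 1
item=10: even, s = 1-10 = -9
item=12: even, s = (-9)-12 = -21
item=10: even, s = (-21)-10 = -31
item=10: even, s = (-31)-10 = -41

-41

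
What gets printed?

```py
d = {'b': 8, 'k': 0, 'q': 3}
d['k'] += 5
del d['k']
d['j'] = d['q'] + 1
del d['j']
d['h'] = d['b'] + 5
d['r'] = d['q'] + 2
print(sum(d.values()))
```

d['k'] = 0+5 = 5 → {'b': 8, 'k': 5, 'q': 3}
del 'k' → {'b': 8, 'q': 3}
d['j'] = d['q']+1 = 4 → {'b': 8, 'q': 3, 'j': 4}
del 'j' → {'b': 8, 'q': 3}
d['h'] = d['b']+5 = 13 → {'b': 8, 'q': 3, 'h': 13}
d['r'] = d['q']+2 = 5 → {'b': 8, 'q': 3, 'h': 13, 'r': 5}
sum of values = 29

29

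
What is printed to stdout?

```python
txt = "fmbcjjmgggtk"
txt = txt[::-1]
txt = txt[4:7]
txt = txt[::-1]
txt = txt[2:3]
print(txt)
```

g

reverse → 'ktgggmjjcbmf'
slice [4:7] → 'gmj'
reverse → 'jmg'
slice [2:3] → 'g'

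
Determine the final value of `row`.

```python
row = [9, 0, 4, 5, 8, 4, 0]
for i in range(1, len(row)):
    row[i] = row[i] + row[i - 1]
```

[9, 9, 13, 18, 26, 30, 30]

i=1: row[1] = 0+9 = 9 → [9, 9, 4, 5, 8, 4, 0]
i=2: row[2] = 4+9 = 13 → [9, 9, 13, 5, 8, 4, 0]
i=3: row[3] = 5+13 = 18 → [9, 9, 13, 18, 8, 4, 0]
i=4: row[4] = 8+18 = 26 → [9, 9, 13, 18, 26, 4, 0]
i=5: row[5] = 4+26 = 30 → [9, 9, 13, 18, 26, 30, 0]
i=6: row[6] = 0+30 = 30 → [9, 9, 13, 18, 26, 30, 30]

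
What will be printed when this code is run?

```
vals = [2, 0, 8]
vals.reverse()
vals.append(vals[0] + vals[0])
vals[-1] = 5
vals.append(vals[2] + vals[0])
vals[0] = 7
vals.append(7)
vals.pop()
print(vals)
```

reverse → [8, 0, 2]
append vals[0]+vals[0] = 8+8 = 16 → [8, 0, 2, 16]
vals[-1] = 5 → [8, 0, 2, 5]
append vals[2]+vals[0] = 2+8 = 10 → [8, 0, 2, 5, 10]
vals[0] = 7 → [7, 0, 2, 5, 10]
append 7 → [7, 0, 2, 5, 10, 7]
pop() removes 7 → [7, 0, 2, 5, 10]

[7, 0, 2, 5, 10]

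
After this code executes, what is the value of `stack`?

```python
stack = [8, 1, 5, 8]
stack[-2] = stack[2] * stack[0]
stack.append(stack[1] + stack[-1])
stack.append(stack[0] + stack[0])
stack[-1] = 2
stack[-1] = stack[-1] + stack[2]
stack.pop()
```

stack[-2] = stack[2]*stack[0] = 5*8 = 40 → [8, 1, 40, 8]
append stack[1]+stack[-1] = 1+8 = 9 → [8, 1, 40, 8, 9]
append stack[0]+stack[0] = 8+8 = 16 → [8, 1, 40, 8, 9, 16]
stack[-1] = 2 → [8, 1, 40, 8, 9, 2]
stack[-1] = stack[-1]+stack[2] = 2+40 = 42 → [8, 1, 40, 8, 9, 42]
pop() removes 42 → [8, 1, 40, 8, 9]

[8, 1, 40, 8, 9]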